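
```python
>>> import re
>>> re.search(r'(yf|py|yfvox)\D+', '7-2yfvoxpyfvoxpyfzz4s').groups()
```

Alternation isn't longest-match — the leftmost alternative that fits at this position is chosen.
Unlike `match`, `search` isn't anchored — it looks for the pattern anywhere in the string.
The match spans [3:19] → 'yfvoxpyfvoxpyfzz'.
Captured: group 1 = 'yf'.

('yf',)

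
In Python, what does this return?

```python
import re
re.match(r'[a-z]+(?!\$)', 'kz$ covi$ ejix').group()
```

'k'

`re.match` won't scan ahead — the pattern has to work from the very first character.
The match spans [0:1] → 'k'.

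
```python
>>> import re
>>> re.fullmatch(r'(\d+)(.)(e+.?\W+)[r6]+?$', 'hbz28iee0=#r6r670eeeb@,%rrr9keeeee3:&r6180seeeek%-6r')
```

None

Pattern: one or more of a digit (captured); then any character (captured); then one or more of the literal 'e', then optionally any character, then one or more of a non-word character (captured); then one or more of one of [r6] (lazy); then anchored at the end.
`re.fullmatch` requires the pattern to consume the entire string.
Here the string isn't matched end-to-end, so the call returns None.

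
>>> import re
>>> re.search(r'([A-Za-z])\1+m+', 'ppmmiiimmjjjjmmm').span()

(0, 4)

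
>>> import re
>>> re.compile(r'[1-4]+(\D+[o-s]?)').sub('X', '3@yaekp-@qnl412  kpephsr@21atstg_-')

'XXX'

This matches one or more of a character in [1-4]; then one or more of a non-digit, then optionally a character in [o-s] (captured).
Matches: at [0:12] → '3@yaekp-@qnl'; at [12:25] → '412  kpephsr@'; at [25:34] → '21atstg_-'.
Every occurrence is swapped for 'X'.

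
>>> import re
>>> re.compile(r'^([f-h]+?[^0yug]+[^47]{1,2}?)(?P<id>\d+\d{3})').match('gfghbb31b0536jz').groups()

This matches anchored at the start of the string; then one or more of a character in [f-h] (lazy), then one or more of any character except [0yug], then 1 to 2 of any character except [47] (lazy) (captured); then one or more of a digit, then exactly 3 of a digit (captured as 'id').
`re.match` only tries the pattern at the start of the string.
The match spans [0:13] → 'gfghbb31b0536'.
Captured: group 1 = 'gfghbb31b', group 2 = '0536'.

('gfghbb31b', '0536')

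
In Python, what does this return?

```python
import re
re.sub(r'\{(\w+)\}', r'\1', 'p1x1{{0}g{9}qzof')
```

'p1x1{0g9qzof'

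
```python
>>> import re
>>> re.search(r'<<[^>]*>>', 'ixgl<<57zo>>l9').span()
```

Unlike `match`, `search` isn't anchored — it looks for the pattern anywhere in the string.
The match spans [4:12] → '<<57zo>>'.

(4, 12)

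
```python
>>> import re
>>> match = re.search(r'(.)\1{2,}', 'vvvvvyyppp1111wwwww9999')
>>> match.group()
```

'vvvvv'

The backreference `\1` re-matches whatever the first group consumed, character for character.
`search` walks the string left to right and returns the first match it finds.
The match spans [0:5] → 'vvvvv'.
Captured: group 1 = 'v'.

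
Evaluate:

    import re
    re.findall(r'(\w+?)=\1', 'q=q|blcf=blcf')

A backreference is literal: `\1` must see the identical characters the first group matched.
One capturing group, so `findall` returns just the captured substring from each match — 2 in all.

['q', 'blcf']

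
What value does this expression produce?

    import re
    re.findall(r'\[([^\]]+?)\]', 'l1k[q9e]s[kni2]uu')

Matches: at [3:8] match '[q9e]', group 1 = 'q9e'; at [9:15] match '[kni2]', group 1 = 'kni2'.
`findall` collects group 1 from each match (2 total).

['q9e', 'kni2']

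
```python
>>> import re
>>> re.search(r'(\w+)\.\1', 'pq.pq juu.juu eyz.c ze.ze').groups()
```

The match spans [0:5] → 'pq.pq'.
Captured: group 1 = 'pq'.

('pq',)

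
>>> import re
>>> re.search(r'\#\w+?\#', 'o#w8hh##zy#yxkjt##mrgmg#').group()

'#w8hh#'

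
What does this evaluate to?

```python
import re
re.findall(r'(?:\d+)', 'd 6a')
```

Pattern: one or more of a digit (non-capturing group).
With no groups in the pattern, `findall` gives back each whole match — 1 here.

['6']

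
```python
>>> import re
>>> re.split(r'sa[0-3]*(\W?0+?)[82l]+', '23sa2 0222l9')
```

['23', ' 0', '9']

Pattern: the literal 'sa', then zero or more of a character in [0-3]; then optionally a non-word character, then one or more of a literal '0' (lazy) (captured); then one or more of one of [82l].
Matches to split on: at [2:11] → 'sa2 0222l'.
`re.split` interleaves the captured-group text with the surrounding fragments.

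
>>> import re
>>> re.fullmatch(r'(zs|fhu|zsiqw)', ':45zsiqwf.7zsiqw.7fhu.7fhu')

None

`fullmatch` succeeds only if the pattern covers the string from start to end.
Here there's no way to consume every character, so the call returns None.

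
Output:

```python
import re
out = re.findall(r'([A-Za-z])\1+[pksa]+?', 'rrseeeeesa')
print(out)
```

A backreference is literal: `\1` must see the identical characters the first group matched.
Matches: at [0:3] match 'rrs', group 1 = 'r'; at [3:9] match 'eeeees', group 1 = 'e'.
With a single group, `findall` returns only what that group captured — 2 items.

['r', 'e']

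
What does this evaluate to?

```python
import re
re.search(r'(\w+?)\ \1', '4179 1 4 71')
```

A backreference is literal: `\1` must see the identical characters the first group matched.
Unlike `match`, `search` isn't anchored — it looks for the pattern anywhere in the string.
Here the pattern never matches, so the call returns None.

None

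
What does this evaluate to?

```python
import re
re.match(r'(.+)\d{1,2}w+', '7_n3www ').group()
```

'7_n3www'

This matches one or more of any character (captured); then 1 to 2 of a digit, then one or more of the literal 'w'.
With `match`, the pattern is implicitly anchored at the beginning.
The match spans [0:7] → '7_n3www'.
Captured: group 1 = '7_n'.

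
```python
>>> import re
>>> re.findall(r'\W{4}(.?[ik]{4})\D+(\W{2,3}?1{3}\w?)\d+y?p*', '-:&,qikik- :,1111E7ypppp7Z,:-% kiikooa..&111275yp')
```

Pattern: exactly 4 of a non-word character; then optionally any character, then exactly 4 of one of [ik] (captured); then one or more of a non-digit; then 2 to 3 of a non-word character (lazy), then exactly 3 of the literal '1', then optionally a word character (captured); then one or more of a digit; then optionally a literal 'y', then zero or more of the literal 'p'.
Multiple groups make `findall` return tuples — one 2-tuple for each match.

[('qikik', ':,111'), (' kiik', '.&1112')]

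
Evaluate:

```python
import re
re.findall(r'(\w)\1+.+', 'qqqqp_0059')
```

`\1` is not a pattern — it's the concrete string captured by group 1, re-applied verbatim.
With a single group, `findall` returns only what that group captured — 1 item.

['q']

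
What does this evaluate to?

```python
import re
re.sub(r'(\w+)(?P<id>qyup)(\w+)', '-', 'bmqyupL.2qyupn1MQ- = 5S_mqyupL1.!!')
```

'-.-- = -.!!'

This matches one or more of a word character (captured); then the literal 'qyu', then the literal 'p' (captured as 'id'); then one or more of a word character (captured).
Matches: at [0:7] → 'bmqyupL'; at [8:17] → '2qyupn1MQ'; at [21:31] → '5S_mqyupL1'.
Every occurrence is swapped for '-'.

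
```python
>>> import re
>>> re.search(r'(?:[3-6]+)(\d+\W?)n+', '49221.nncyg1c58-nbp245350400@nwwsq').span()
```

The match spans [0:8] → '49221.nn'.

(0, 8)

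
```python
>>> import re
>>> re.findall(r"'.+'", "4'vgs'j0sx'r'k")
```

["'vgs'j0sx'r'"]

Matches: at [1:13] → "'vgs'j0sx'r'".
No capturing groups, so `findall` returns the 1 full match string.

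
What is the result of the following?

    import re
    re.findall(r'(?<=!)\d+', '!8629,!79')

The lookaround is zero-width — it requires the adjacent text to match without consuming it, so the asserted text isn't part of the match.
Matches: at [1:5] → '8629'; at [7:9] → '79'.
Since nothing is captured, `findall` lists the 2 matched substrings directly.

['8629', '79']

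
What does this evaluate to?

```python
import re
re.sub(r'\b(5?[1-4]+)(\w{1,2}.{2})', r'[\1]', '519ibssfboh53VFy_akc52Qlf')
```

Pattern: a word boundary (`\b`, zero-width); then optionally a literal '5', then one or more of a character in [1-4] (captured); then 1 to 2 of a word character, then exactly 2 of any character (captured).
Matches: at [0:6] → '519ibs'.
The replacement refers to a captured group, so each match is rewritten using its own captured text.

'[51]sfboh53VFy_akc52Qlf'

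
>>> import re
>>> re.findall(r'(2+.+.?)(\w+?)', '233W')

[('233', 'W')]

This matches one or more of the literal '2', then one or more of any character, then optionally any character (captured); then one or more of a word character (lazy) (captured).
Matches: at [0:4] match '233W', groups = ('233', 'W').
2 groups means the one result is a tuple of 2 captured strings — 1 here.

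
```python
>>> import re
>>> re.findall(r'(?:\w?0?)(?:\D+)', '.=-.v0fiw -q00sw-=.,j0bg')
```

The pattern matches optionally a word character, then optionally the literal '0' (non-capturing group); then one or more of a non-digit (non-capturing group).
Since nothing is captured, `findall` lists the 4 matched substrings directly.

['.=-.v', '0fiw -q', '00sw-=.,j', '0bg']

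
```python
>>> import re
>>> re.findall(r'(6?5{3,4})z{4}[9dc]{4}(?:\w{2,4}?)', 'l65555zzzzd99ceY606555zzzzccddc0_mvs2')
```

The pattern matches optionally a literal '6', then 3 to 4 of the literal '5' (captured); then exactly 4 of a literal 'z', then exactly 4 of one of [9dc]; then 2 to 4 of a word character (lazy) (non-capturing group).
Scanning left to right: at [1:16] match '65555zzzzd99ceY', group 1 = '65555'; at [18:32] match '6555zzzzccddc0', group 1 = '6555'.
`findall` collects group 1 from each match (2 total).

['65555', '6555']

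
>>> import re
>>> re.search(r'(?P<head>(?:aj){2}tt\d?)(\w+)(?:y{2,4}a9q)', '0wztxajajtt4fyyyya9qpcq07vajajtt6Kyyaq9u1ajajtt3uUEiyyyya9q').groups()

The match spans [5:59] → 'ajajtt4fyyyya9qpcq07vajajtt6Kyyaq9u1ajajtt3uUEiyyyya9q'.
Captured: group 1 = 'ajajtt4', group 2 = 'fyyyya9qpcq07vajajtt6Kyyaq9u1ajajtt3uUEiyy'.

('ajajtt4', 'fyyyya9qpcq07vajajtt6Kyyaq9u1ajajtt3uUEiyy')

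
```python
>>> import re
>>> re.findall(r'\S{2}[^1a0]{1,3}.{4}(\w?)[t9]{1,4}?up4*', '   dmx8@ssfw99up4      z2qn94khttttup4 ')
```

['9', 't']

This matches exactly 2 of a non-whitespace character, then 1 to 3 of any character except [1a0]; then exactly 4 of any character; then optionally a word character (captured); then 1 to 4 of one of [t9] (lazy); then the literal 'up', then zero or more of the literal '4'.
Matches: at [3:17] match 'dmx8@ssfw99up4', group 1 = '9'; at [23:38] match 'z2qn94khttttup4', group 1 = 't'.
Because there's exactly one group, `findall` drops the full match and keeps group 1 from each hit.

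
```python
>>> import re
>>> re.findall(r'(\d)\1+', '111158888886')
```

['1', '8']

After group 1 captures some text, `\1` only succeeds where that same text appears again.
With a single group, `findall` returns only what that group captured — 2 items.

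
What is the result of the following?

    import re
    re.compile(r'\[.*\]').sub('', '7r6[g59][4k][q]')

'7r6'

Matches: at [3:15] → '[g59][4k][q]'.
Each match is replaced by ''.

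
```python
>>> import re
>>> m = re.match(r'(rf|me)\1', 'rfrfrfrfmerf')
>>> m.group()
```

'rfrf'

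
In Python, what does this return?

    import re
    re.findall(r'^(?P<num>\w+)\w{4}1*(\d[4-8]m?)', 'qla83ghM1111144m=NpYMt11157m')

This matches anchored at the start of the string; then one or more of a word character (captured as 'num'); then exactly 4 of a word character, then zero or more of the literal '1'; then a digit, then a character in [4-8], then optionally the literal 'm' (captured).
Scanning left to right: at [0:16] match 'qla83ghM1111144m', groups = ('qla83ghM1', '44m').
2 groups means the one result is a tuple of 2 captured strings — 1 here.

[('qla83ghM1', '44m')]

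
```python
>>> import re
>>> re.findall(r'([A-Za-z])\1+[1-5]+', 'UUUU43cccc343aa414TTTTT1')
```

['U', 'c', 'a', 'T']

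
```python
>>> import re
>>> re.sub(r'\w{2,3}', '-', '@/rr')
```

Pattern: 2 to 3 of a word character.
Matches: at [2:4] → 'rr'.
Every occurrence is swapped for '-'.

'@/-'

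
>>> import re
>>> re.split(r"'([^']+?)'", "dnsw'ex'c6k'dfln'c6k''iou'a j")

['dnsw', 'ex', 'c6k', 'dfln', "c6k'", 'iou', 'a j']

`re.split` interleaves the captured-group text with the surrounding fragments.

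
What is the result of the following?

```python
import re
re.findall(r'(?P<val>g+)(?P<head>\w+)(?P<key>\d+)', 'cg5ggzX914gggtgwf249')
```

[('g', '5ggzX914gggtgwf24', '9')]

This matches one or more of a literal 'g' (captured as 'val'); then one or more of a word character (captured as 'head'); then one or more of a digit (captured as 'key').
`findall` packs the 3 group values into a tuple for every match.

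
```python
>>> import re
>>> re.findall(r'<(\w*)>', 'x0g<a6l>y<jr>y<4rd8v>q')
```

`findall` collects group 1 from each match (3 total).

['a6l', 'jr', '4rd8v']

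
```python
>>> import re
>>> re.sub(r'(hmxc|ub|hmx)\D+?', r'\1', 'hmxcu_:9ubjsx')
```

Branches in `(...|...)` are attempted left-to-right; the first branch that allows the whole pattern to succeed is taken.
The replacement refers to a captured group, so each match is rewritten using its own captured text.

'hmxc_:9ubsx'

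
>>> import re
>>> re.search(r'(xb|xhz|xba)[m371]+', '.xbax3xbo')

None

`search` walks the string left to right and returns the first match it finds.
Here no position works, so the call returns None.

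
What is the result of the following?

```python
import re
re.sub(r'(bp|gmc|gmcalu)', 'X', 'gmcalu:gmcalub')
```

'Xalu:Xalub'

Branches in `(...|...)` are attempted left-to-right; the first branch that allows the whole pattern to succeed is taken.
Each match is replaced by 'X'.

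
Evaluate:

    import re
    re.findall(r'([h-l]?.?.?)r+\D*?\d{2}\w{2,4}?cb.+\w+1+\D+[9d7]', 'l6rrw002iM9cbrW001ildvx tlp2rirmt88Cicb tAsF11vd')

The pattern matches optionally a character in [h-l], then optionally any character, then optionally any character (captured); then one or more of a literal 'r', then zero or more of a non-digit (lazy); then exactly 2 of a digit, then 2 to 4 of a word character (lazy), then the literal 'cb'; then one or more of any character, then one or more of a word character; then one or more of the literal '1', then one or more of a non-digit, then one of [9d7].
Matches: at [0:48] match 'l6rrw002iM9cbrW001ildvx tlp2rirmt88Cicb tAsF11vd', group 1 = 'l6r'.
One capturing group, so `findall` returns just the captured substring from the one match — 1 in all.

['l6r']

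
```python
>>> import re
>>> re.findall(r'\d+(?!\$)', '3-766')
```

['3', '766']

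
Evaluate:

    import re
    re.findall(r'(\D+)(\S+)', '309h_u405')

[('h_u', '405')]

The pattern matches one or more of a non-digit (captured); then one or more of a non-whitespace character (captured).
Walking the string: at [3:9] match 'h_u405', groups = ('h_u', '405').
2 groups means the one result is a tuple of 2 captured strings — 1 here.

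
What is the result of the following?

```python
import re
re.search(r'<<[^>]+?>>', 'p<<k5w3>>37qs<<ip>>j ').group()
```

`re.search` tries every starting position until one works.
The match spans [1:9] → '<<k5w3>>'.

'<<k5w3>>'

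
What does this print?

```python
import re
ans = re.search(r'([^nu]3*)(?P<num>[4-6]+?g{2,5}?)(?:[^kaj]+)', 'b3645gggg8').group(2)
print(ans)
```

The match spans [0:10] → 'b3645gggg8'.
Captured: group 1 = 'b3', group 2 = '645gg'.

645gg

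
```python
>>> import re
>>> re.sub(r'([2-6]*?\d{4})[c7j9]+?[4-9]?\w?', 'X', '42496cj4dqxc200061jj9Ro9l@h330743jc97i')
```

Each match is replaced by 'X'.

'X4dqxc20X9Ro9l@hX97i'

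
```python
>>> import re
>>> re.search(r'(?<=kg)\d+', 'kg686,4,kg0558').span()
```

The lookaround is zero-width — it requires the adjacent text to match without consuming it, so the asserted text isn't part of the match.
`search` walks the string left to right and returns the first match it finds.
The match spans [2:5] → '686'.

(2, 5)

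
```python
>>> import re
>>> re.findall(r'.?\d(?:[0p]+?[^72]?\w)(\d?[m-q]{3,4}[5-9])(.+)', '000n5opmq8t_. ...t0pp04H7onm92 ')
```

The pattern matches optionally any character, then a digit; then one or more of one of [0p] (lazy), then optionally any character except [72], then a word character (non-capturing group); then optionally a digit, then 3 to 4 of a character in [m-q], then a character in [5-9] (captured); then one or more of any character (captured).
2 groups means the one result is a tuple of 2 captured strings — 1 here.

[('opmq8', 't_. ...t0pp04H7onm92 ')]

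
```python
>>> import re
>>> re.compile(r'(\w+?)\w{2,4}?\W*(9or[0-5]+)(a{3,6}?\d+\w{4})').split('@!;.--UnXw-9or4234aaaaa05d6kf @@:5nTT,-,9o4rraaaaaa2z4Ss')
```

Pattern: one or more of a word character (lazy) (captured); then 2 to 4 of a word character (lazy), then zero or more of a non-word character; then the literal '9or', then one or more of a character in [0-5] (captured); then 3 to 6 of the literal 'a' (lazy), then one or more of a digit, then exactly 4 of a word character (captured).
A non-greedy quantifier consumes as few characters as it can — just enough that the remainder of the pattern still matches from where it stops; whatever follows it matches normally.
Matches to split on: at [6:29] → 'UnXw-9or4234aaaaa05d6kf'.
`re.split` interleaves the captured-group text with the surrounding fragments.

['@!;.--', 'U', '9or4234', 'aaaaa05d6kf', ' @@:5nTT,-,9o4rraaaaaa2z4Ss']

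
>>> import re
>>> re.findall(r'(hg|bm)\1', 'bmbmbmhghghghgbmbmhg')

['bm', 'hg', 'hg', 'bm']

The backreference `\1` re-matches whatever the first group consumed, character for character.
Scanning left to right: at [0:4] match 'bmbm', group 1 = 'bm'; at [6:10] match 'hghg', group 1 = 'hg'; at [10:14] match 'hghg', group 1 = 'hg'; at [14:18] match 'bmbm', group 1 = 'bm'.
With a single group, `findall` returns only what that group captured — 4 items.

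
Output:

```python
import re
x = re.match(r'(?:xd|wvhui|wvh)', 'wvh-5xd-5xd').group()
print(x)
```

`match` is anchored at position 0; if the pattern doesn't fit there, it returns None.
The match spans [0:3] → 'wvh'.

wvh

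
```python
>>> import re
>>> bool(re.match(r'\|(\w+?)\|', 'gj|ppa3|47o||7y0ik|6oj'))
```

False

`match` is anchored at position 0; if the pattern doesn't fit there, it returns None.
Here position 0 doesn't satisfy it, so the call returns None, and `bool(None)` is False.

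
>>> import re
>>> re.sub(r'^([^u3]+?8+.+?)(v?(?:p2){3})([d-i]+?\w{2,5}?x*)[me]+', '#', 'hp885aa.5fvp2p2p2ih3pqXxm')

'#'

`sub` substitutes '#' at each match site.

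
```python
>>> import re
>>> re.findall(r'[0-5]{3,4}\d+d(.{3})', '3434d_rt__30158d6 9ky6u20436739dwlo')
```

['_rt', '6 9', 'wlo']

The pattern matches 3 to 4 of a character in [0-5], then one or more of a digit, then a literal 'd'; then exactly 3 of any character (captured).
`findall` collects group 1 from each match (3 total).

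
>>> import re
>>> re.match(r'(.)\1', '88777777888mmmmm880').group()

'88'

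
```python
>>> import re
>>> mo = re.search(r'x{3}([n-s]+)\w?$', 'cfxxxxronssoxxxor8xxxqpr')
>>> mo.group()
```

'xxxqpr'

Pattern: exactly 3 of a literal 'x'; then one or more of a character in [n-s] (captured); then optionally a word character; then anchored at the end.
Unlike `match`, `search` isn't anchored — it looks for the pattern anywhere in the string.
The match spans [18:24] → 'xxxqpr'.
Captured: group 1 = 'qpr'.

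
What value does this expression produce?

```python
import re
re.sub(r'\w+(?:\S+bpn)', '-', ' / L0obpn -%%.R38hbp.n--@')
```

' / - -%%.R38hbp.n--@'

This matches one or more of a word character; then one or more of a non-whitespace character, then the literal 'bpn' (non-capturing group).
Matches: at [3:9] → 'L0obpn'.
Every occurrence is swapped for '-'.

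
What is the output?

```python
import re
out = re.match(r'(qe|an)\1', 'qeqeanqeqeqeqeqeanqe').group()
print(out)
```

`\1` is not a pattern — it's the concrete string captured by group 1, re-applied verbatim.
`match` is anchored at position 0; if the pattern doesn't fit there, it returns None.
The match spans [0:4] → 'qeqe'.
Captured: group 1 = 'qe'.

qeqe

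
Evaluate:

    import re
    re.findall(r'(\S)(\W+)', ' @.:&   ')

[('@', '.:&   ')]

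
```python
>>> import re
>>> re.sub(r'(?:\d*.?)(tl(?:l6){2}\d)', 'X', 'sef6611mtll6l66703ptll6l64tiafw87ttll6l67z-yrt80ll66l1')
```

The pattern matches zero or more of a digit, then optionally any character (non-capturing group); then the literal 'tl', then the literal 'l6' repeated 2 times, then a digit (captured).
Matches: at [3:15] → '6611mtll6l66'; at [15:26] → '703ptll6l64'; at [31:41] → '87ttll6l67'.
`sub` substitutes 'X' at each match site.

'sefXXtiafwXz-yrt80ll66l1'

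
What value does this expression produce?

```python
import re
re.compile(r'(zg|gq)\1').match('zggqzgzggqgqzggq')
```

None

The backreference `\1` re-matches whatever the first group consumed, character for character.
`match` is anchored at position 0; if the pattern doesn't fit there, it returns None.
Here the string doesn't start with a match, so the call returns None.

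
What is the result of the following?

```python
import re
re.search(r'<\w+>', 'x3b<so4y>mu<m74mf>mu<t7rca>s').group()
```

'<so4y>'

The match spans [3:9] → '<so4y>'.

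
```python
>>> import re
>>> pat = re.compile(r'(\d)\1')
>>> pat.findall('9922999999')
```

`\1` is not a pattern — it's the concrete string captured by group 1, re-applied verbatim.
Walking the string: at [0:2] match '99', group 1 = '9'; at [2:4] match '22', group 1 = '2'; at [4:6] match '99', group 1 = '9'; at [6:8] match '99', group 1 = '9'; at [8:10] match '99', group 1 = '9'.
With a single group, `findall` returns only what that group captured — 5 items.

['9', '2', '9', '9', '9']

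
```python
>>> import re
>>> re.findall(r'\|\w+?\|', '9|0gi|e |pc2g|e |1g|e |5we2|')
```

['|0gi|', '|pc2g|', '|1g|', '|5we2|']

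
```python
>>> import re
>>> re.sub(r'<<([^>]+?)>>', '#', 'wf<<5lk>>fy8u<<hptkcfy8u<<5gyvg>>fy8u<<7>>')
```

'wf#fy8u#fy8u#'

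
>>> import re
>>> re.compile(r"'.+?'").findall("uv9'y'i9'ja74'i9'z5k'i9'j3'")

["'y'", "'ja74'", "'z5k'", "'j3'"]

No capturing groups, so `findall` returns the 4 full match strings.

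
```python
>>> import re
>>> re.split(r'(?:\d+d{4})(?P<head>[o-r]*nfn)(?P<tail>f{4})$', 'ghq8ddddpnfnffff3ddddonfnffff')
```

This matches one or more of a digit, then exactly 4 of a literal 'd' (non-capturing group); then zero or more of a character in [o-r], then the literal 'nfn' (captured as 'head'); then exactly 4 of a literal 'f' (captured as 'tail'); then anchored at the end.
Matches to split on: at [16:29] → '3ddddonfnffff'.
`re.split` interleaves the captured-group text with the surrounding fragments.

['ghq8ddddpnfnffff', 'onfn', 'ffff', '']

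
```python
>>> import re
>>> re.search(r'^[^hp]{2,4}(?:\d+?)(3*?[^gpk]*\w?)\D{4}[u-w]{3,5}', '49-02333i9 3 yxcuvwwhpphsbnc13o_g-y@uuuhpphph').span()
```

Pattern: anchored at the start of the string; then 2 to 4 of any character except [hp]; then one or more of a digit (lazy) (non-capturing group); then zero or more of a literal '3' (lazy), then zero or more of any character except [gpk], then optionally a word character (captured); then exactly 4 of a non-digit; then 3 to 5 of a character in [u-w].
`search` walks the string left to right and returns the first match it finds.
The match spans [0:20] → '49-02333i9 3 yxcuvww'.
Captured: group 1 = '333i9 3 '.

(0, 20)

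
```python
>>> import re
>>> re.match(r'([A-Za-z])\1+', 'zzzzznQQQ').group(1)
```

The match spans [0:5] → 'zzzzz'.
Captured: group 1 = 'z'.

'z'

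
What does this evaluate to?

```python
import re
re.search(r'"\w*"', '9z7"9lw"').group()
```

`re.search` tries every starting position until one works.
The match spans [3:8] → '"9lw"'.

'"9lw"'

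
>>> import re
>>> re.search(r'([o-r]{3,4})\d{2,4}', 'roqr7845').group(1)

'roqr'

This matches 3 to 4 of a character in [o-r] (captured); then 2 to 4 of a digit.
`search` walks the string left to right and returns the first match it finds.
The match spans [0:8] → 'roqr7845'.
Captured: group 1 = 'roqr'.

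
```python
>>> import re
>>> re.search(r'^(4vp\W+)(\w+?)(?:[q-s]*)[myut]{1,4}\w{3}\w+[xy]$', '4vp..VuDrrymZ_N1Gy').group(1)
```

The pattern matches anchored at the start of the string; then the literal '4vp', then one or more of a non-word character (captured); then one or more of a word character (lazy) (captured); then zero or more of a character in [q-s] (non-capturing group); then 1 to 4 of one of [myut], then exactly 3 of a word character, then one or more of a word character; then one of [xy]; then anchored at the end.
Lazy quantifiers expand one character at a time until the remainder of the pattern can match.
Unlike `match`, `search` isn't anchored — it looks for the pattern anywhere in the string.
The match spans [0:18] → '4vp..VuDrrymZ_N1Gy'.
Captured: group 1 = '4vp..', group 2 = 'V'.

'4vp..'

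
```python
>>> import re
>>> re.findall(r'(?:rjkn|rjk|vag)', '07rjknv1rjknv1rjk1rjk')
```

['rjkn', 'rjkn', 'rjk', 'rjk']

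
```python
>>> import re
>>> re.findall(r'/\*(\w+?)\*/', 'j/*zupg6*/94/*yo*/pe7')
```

['zupg6', 'yo']

With a single group, `findall` returns only what that group captured — 2 items.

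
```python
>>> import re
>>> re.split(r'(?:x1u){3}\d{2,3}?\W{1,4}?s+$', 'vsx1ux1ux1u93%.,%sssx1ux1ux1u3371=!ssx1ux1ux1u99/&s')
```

The pattern matches the literal 'x1u' repeated 3 times, then 2 to 3 of a digit (lazy); then 1 to 4 of a non-word character (lazy), then one or more of the literal 's'; then anchored at the end.
Each match becomes a cut point; 2 segments remain.

['vsx1ux1ux1u93%.,%sssx1ux1ux1u3371=!ss', '']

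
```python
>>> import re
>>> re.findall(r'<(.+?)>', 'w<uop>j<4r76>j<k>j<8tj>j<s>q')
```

A non-greedy quantifier consumes as few characters as it can — just enough that the remainder of the pattern still matches from where it stops; whatever follows it matches normally.
Scanning left to right: at [1:6] match '<uop>', group 1 = 'uop'; at [7:13] match '<4r76>', group 1 = '4r76'; at [14:17] match '<k>', group 1 = 'k'; at [18:23] match '<8tj>', group 1 = '8tj'; at [24:27] match '<s>', group 1 = 's'.
With a single group, `findall` returns only what that group captured — 5 items.

['uop', '4r76', 'k', '8tj', 's']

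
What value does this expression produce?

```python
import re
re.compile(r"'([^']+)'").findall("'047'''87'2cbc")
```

One capturing group, so `findall` returns just the captured substring from each match — 2 in all.

['047', '87']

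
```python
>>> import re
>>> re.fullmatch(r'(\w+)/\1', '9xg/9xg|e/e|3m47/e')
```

`re.fullmatch` is like wrapping the pattern in `^…$` (in single-line mode).
Here the string isn't matched end-to-end, so the call returns None.

None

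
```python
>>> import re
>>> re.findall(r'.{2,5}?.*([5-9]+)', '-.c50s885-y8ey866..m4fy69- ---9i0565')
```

['5']

This matches 2 to 5 of any character (lazy), then zero or more of any character; then one or more of a character in [5-9] (captured).
One capturing group, so `findall` returns just the captured substring from the one match — 1 in all.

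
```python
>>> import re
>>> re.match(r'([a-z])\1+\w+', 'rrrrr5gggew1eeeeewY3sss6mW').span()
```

`match` is anchored at position 0; if the pattern doesn't fit there, it returns None.
The match spans [0:26] → 'rrrrr5gggew1eeeeewY3sss6mW'.

(0, 26)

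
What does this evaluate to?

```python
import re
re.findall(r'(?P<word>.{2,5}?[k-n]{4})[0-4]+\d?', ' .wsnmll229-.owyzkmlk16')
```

With a single group, `findall` returns only what that group captured — 2 items.

[' .wsnmll', '.owyzkmlk']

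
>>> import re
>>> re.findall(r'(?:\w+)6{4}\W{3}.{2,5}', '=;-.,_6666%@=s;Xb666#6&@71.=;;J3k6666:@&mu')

['_6666%@=s;Xb6', 'J3k6666:@&mu']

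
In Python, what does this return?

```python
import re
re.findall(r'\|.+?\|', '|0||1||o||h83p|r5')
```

['|0|', '|1|', '|o|', '|h83p|']

A `+?`/`*?`/`{m,n}?` starts at its minimum and grows only as far as needed for what follows to match.
Walking the string: at [0:3] → '|0|'; at [3:6] → '|1|'; at [6:9] → '|o|'; at [9:15] → '|h83p|'.
With no groups in the pattern, `findall` gives back each whole match — 4 here.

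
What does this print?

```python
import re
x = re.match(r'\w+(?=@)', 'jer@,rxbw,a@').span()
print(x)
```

(0, 3)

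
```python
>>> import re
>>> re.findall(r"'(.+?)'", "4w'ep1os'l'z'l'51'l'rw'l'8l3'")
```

['ep1os', 'z', '51', 'rw', '8l3']

A non-greedy quantifier consumes as few characters as it can — just enough that the remainder of the pattern still matches from where it stops; whatever follows it matches normally.
`findall` collects group 1 from each match (5 total).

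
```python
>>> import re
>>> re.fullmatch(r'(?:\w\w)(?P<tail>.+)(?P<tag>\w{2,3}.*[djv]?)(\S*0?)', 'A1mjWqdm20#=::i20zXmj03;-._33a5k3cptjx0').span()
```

(0, 39)

Pattern: a word character, then a word character (non-capturing group); then one or more of any character (captured as 'tail'); then 2 to 3 of a word character, then zero or more of any character, then optionally one of [djv] (captured as 'tag'); then zero or more of a non-whitespace character, then optionally a literal '0' (captured).
`re.fullmatch` is like wrapping the pattern in `^…$` (in single-line mode).
The match spans [0:39] → 'A1mjWqdm20#=::i20zXmj03;-._33a5k3cptjx0'.
Captured: group 1 = 'mjWqdm20#=::i20zXmj03;-._33a5k3cptj', group 2 = 'x0', group 3 = ''.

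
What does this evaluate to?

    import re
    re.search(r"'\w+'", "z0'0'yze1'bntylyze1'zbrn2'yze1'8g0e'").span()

(2, 5)

The match spans [2:5] → "'0'".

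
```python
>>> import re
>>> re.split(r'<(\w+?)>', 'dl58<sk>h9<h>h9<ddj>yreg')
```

['dl58', 'sk', 'h9', 'h', 'h9', 'ddj', 'yreg']

Matches to split on: at [4:8] → '<sk>'; at [10:13] → '<h>'; at [15:20] → '<ddj>'.
Because the pattern has a capturing group, `split` also inserts each captured text between the pieces.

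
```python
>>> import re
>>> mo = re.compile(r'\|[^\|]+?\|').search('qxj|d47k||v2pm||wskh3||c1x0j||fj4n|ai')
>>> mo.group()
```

`search` walks the string left to right and returns the first match it finds.
The match spans [3:9] → '|d47k|'.

'|d47k|'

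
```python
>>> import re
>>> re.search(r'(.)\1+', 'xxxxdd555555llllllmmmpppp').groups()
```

('x',)

The backreference `\1` re-matches whatever the first group consumed, character for character.
`search` walks the string left to right and returns the first match it finds.
The match spans [0:4] → 'xxxx'.
Captured: group 1 = 'x'.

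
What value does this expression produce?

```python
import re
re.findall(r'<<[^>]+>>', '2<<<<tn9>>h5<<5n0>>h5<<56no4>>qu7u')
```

['<<<<tn9>>', '<<5n0>>', '<<56no4>>']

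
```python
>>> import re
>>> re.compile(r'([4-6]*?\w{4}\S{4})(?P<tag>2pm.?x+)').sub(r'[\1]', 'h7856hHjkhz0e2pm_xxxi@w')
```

The pattern matches zero or more of a character in [4-6] (lazy), then exactly 4 of a word character, then exactly 4 of a non-whitespace character (captured); then the literal '2pm', then optionally any character, then one or more of the literal 'x' (captured as 'tag').
Matches: at [3:20] → '56hHjkhz0e2pm_xxx'.
`\1` in the replacement pulls in group 1's text for each match.

'h78[56hHjkhz0e]i@w'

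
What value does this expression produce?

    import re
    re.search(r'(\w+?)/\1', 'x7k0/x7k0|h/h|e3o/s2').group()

After group 1 captures some text, `\1` only succeeds where that same text appears again.
The match spans [0:9] → 'x7k0/x7k0'.

'x7k0/x7k0'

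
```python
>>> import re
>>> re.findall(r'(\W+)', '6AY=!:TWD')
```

['=!:']

Because there's exactly one group, `findall` drops the full match and keeps group 1 from the one hit.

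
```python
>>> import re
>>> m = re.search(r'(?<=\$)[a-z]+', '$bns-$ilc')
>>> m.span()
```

(1, 4)

The lookaround is zero-width — it requires the adjacent text to match without consuming it, so the asserted text isn't part of the match.
`re.search` scans for the first position where the pattern succeeds.
The match spans [1:4] → 'bns'.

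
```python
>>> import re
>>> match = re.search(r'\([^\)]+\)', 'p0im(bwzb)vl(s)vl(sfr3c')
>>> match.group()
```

'(bwzb)'

The match spans [4:10] → '(bwzb)'.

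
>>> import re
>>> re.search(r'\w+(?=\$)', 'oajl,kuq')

None

Lookahead/lookbehind check context without consuming it, so the matched span excludes the asserted characters.
`re.search` scans for the first position where the pattern succeeds.
Here the pattern never matches, so the call returns None.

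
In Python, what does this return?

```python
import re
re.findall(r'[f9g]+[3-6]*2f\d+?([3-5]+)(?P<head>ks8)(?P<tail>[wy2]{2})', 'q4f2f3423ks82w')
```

[('3', 'ks8', '2w')]

The pattern matches one or more of one of [f9g]; then zero or more of a character in [3-6], then the literal '2f', then one or more of a digit (lazy); then one or more of a character in [3-5] (captured); then a literal 'k', then the literal 's8' (captured as 'head'); then exactly 2 of one of [wy2] (captured as 'tail').
`findall` packs the 3 group values into a tuple for every match.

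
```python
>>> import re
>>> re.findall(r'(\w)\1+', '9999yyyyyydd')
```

A backreference is literal: `\1` must see the identical characters the first group matched.
Because there's exactly one group, `findall` drops the full match and keeps group 1 from each hit.

['9', 'y', 'd']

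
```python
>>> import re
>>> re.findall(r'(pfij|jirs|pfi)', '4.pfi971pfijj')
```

Alternation isn't longest-match — the leftmost alternative that fits at this position is chosen.
Because there's exactly one group, `findall` drops the full match and keeps group 1 from each hit.

['pfi', 'pfij']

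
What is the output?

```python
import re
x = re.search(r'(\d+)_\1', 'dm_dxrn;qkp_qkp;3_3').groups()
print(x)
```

('3',)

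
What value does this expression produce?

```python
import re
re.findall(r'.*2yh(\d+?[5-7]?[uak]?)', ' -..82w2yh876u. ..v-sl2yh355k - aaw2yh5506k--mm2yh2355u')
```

Pattern: zero or more of any character, then the literal '2yh'; then one or more of a digit (lazy), then optionally a character in [5-7], then optionally one of [uak] (captured).
Matches: at [0:51] match ' -..82w2yh876u. ..v-sl2yh355k - aaw2yh5506k--mm2yh2', group 1 = '2'.
Because there's exactly one group, `findall` drops the full match and keeps group 1 from the one hit.

['2']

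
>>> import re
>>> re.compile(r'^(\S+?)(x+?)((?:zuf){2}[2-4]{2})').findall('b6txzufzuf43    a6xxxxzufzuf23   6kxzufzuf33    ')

This matches anchored at the start of the string; then one or more of a non-whitespace character (lazy) (captured); then one or more of a literal 'x' (lazy) (captured); then the literal 'zuf' repeated 2 times, then exactly 2 of a character in [2-4] (captured).
`findall` packs the 3 group values into a tuple for every match.

[('b6t', 'x', 'zufzuf43')]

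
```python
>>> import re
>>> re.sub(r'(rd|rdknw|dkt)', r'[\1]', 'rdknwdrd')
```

`|` is ordered: at each position the engine commits to the first alternative that works.
Matches: at [0:2] → 'rd'; at [6:8] → 'rd'.
`\1` in the replacement pulls in group 1's text for each match.

'[rd]knwd[rd]'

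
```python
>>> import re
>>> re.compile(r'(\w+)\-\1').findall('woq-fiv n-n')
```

['n']

After group 1 captures some text, `\1` only succeeds where that same text appears again.
Scanning left to right: at [8:11] match 'n-n', group 1 = 'n'.
One capturing group, so `findall` returns just the captured substring from the one match — 1 in all.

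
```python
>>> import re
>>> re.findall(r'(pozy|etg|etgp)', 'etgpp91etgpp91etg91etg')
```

['etg', 'etg', 'etg', 'etg']

Alternation isn't longest-match — the leftmost alternative that fits at this position is chosen.
Matches: at [0:3] match 'etg', group 1 = 'etg'; at [7:10] match 'etg', group 1 = 'etg'; at [14:17] match 'etg', group 1 = 'etg'; at [19:22] match 'etg', group 1 = 'etg'.
One capturing group, so `findall` returns just the captured substring from each match — 4 in all.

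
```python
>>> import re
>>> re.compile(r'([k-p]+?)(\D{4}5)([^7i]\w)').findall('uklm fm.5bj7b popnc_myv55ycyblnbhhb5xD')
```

The pattern matches one or more of a character in [k-p] (lazy) (captured); then exactly 4 of a non-digit, then a literal '5' (captured); then any character except [7i], then a word character (captured).
Walking the string: at [1:11] match 'klm fm.5bj', groups = ('klm', ' fm.5', 'bj'); at [29:38] match 'lnbhhb5xD', groups = ('ln', 'bhhb5', 'xD').
With 3 capturing groups, `findall` returns a 3-tuple per match.

[('klm', ' fm.5', 'bj'), ('ln', 'bhhb5', 'xD')]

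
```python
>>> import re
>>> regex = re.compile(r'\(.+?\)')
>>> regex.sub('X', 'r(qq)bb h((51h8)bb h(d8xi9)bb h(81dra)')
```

'rXbb hXbb hXbb hX'

The `?` after the quantifier makes it lazy — it takes as little as possible before letting the rest of the pattern try.
Matches: at [1:5] → '(qq)'; at [9:16] → '((51h8)'; at [20:27] → '(d8xi9)'; at [31:38] → '(81dra)'.
`sub` substitutes 'X' at each match site.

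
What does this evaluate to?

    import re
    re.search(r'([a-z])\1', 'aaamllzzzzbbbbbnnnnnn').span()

The backreference `\1` re-matches whatever the first group consumed, character for character.
The match spans [0:2] → 'aa'.

(0, 2)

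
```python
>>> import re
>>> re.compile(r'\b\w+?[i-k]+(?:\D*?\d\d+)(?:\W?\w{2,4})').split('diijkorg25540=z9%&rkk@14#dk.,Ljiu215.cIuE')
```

This matches a word boundary (`\b`, zero-width); then one or more of a word character (lazy), then one or more of a character in [i-k]; then zero or more of a non-digit (lazy), then a digit, then one or more of a digit (non-capturing group); then optionally a non-word character, then 2 to 4 of a word character (non-capturing group).
Matches to split on: at [0:16] → 'diijkorg25540=z9'; at [18:27] → 'rkk@14#dk'; at [29:41] → 'Ljiu215.cIuE'.
The string is cut at each match, leaving 4 pieces.

['', '%&', '.,', '']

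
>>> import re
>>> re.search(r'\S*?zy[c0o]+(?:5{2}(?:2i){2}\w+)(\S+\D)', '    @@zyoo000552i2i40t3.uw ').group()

'@@zyoo000552i2i40t3.uw '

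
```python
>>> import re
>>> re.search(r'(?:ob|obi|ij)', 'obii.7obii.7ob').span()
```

The regex engine tests alternatives in the order written; an earlier branch that matches wins even if a later one would match more.
The match spans [0:2] → 'ob'.

(0, 2)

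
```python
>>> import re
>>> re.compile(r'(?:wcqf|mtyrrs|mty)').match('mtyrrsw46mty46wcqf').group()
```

'mtyrrs'

Alternation tries branches left to right and keeps the first one that lets the overall match succeed at that position.
`re.match` only tries the pattern at the start of the string.
The match spans [0:6] → 'mtyrrs'.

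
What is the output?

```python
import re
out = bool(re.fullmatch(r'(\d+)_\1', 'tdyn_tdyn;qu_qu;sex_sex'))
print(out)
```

False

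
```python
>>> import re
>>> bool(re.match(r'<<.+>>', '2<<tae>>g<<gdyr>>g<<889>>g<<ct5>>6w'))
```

False

`re.match` only tries the pattern at the start of the string.
Here the string doesn't start with a match, so the call returns None, and `bool(None)` is False.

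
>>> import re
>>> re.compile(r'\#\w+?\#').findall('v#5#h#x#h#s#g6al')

['#5#', '#x#', '#s#']

Matches: at [1:4] → '#5#'; at [5:8] → '#x#'; at [9:12] → '#s#'.
No capturing groups, so `findall` returns the 3 full match strings.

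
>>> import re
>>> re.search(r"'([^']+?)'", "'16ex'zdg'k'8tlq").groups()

('16ex',)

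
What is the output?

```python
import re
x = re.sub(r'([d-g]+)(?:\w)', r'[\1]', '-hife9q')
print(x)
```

-hi[fe]q

`\1` in the replacement pulls in group 1's text for each match.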